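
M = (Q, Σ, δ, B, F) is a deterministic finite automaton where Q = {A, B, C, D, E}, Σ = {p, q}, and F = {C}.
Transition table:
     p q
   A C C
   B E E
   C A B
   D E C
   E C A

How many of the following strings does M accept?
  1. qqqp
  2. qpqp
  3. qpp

0

qqqp: rejected
qpqp: rejected
qpp: rejected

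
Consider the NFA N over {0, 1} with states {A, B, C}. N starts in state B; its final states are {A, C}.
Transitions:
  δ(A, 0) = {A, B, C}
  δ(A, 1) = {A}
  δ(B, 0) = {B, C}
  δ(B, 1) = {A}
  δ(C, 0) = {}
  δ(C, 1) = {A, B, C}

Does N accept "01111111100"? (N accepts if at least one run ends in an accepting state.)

Start: {B}
read 0: {B, C}
read 1: {A, B, C}
read 1: {A, B, C}
read 1: {A, B, C}
read 1: {A, B, C}
read 1: {A, B, C}
read 1: {A, B, C}
read 1: {A, B, C}
read 1: {A, B, C}
read 0: {A, B, C}
read 0: {A, B, C}
Reachable ∩ accepting = {A, C} — nonempty.

accepted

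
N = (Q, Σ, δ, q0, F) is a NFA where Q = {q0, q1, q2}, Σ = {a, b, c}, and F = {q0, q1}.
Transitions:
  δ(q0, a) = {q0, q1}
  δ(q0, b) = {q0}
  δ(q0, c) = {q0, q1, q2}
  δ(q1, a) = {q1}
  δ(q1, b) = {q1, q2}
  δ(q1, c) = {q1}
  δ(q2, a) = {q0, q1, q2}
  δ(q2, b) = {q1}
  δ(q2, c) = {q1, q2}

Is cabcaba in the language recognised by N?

Start: {q0}
read c: {q0, q1, q2}
read a: {q0, q1, q2}
read b: {q0, q1, q2}
read c: {q0, q1, q2}
read a: {q0, q1, q2}
read b: {q0, q1, q2}
read a: {q0, q1, q2}
Reachable ∩ accepting = {q0, q1} — nonempty.

accepted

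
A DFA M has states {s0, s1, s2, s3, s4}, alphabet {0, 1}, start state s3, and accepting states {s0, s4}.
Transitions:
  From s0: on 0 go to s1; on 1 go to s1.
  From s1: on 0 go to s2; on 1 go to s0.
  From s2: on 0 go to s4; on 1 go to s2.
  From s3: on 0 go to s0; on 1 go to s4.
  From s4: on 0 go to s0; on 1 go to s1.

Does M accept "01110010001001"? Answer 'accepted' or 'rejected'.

s3 --0--> s0
s0 --1--> s1
s1 --1--> s0
s0 --1--> s1
s1 --0--> s2
s2 --0--> s4
s4 --1--> s1
s1 --0--> s2
s2 --0--> s4
s4 --0--> s0
s0 --1--> s1
s1 --0--> s2
s2 --0--> s4
s4 --1--> s1
End in state s1, which is not an accepting state.

rejected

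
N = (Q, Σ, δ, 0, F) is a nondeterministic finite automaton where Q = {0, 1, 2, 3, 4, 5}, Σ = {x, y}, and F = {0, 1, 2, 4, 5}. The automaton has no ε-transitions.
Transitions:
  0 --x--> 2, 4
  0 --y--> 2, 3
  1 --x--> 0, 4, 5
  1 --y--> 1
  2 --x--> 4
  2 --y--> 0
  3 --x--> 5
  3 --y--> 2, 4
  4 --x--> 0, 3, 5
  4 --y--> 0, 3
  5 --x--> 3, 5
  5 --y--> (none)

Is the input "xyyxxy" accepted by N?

accepted

Start: {0}
read x: {2, 4}
read y: {0, 3}
read y: {2, 3, 4}
read x: {0, 3, 4, 5}
read x: {0, 2, 3, 4, 5}
read y: {0, 2, 3, 4}
Reachable ∩ accepting = {0, 2, 4} — nonempty.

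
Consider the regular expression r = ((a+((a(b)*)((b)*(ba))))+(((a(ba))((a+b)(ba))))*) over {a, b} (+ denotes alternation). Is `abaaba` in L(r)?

yes

The right alternative (((a(ba))((a+b)(ba))))* matches abaaba.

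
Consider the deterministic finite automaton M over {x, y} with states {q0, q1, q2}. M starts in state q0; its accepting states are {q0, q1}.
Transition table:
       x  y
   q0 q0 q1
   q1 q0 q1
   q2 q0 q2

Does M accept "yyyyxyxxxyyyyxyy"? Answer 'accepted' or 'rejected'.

q0 --y--> q1
q1 --y--> q1
q1 --y--> q1
q1 --y--> q1
q1 --x--> q0
q0 --y--> q1
q1 --x--> q0
q0 --x--> q0
q0 --x--> q0
q0 --y--> q1
q1 --y--> q1
q1 --y--> q1
q1 --y--> q1
q1 --x--> q0
q0 --y--> q1
q1 --y--> q1
End in state q1, which is an accepting state.

accepted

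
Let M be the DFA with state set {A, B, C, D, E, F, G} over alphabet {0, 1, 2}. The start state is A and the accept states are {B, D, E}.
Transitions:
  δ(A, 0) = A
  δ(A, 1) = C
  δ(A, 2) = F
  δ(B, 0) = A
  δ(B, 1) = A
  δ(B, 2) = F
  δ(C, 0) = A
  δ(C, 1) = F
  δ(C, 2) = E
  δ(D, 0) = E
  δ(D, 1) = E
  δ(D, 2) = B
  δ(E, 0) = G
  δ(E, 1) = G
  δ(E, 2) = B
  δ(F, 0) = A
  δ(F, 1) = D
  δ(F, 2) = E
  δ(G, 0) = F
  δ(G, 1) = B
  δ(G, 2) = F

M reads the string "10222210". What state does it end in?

E

A --1--> C
C --0--> A
A --2--> F
F --2--> E
E --2--> B
B --2--> F
F --1--> D
D --0--> E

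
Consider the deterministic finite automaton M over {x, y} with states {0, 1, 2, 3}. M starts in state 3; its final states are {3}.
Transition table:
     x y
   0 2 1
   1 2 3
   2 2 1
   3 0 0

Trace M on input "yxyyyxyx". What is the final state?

2

3 --y--> 0
0 --x--> 2
2 --y--> 1
1 --y--> 3
3 --y--> 0
0 --x--> 2
2 --y--> 1
1 --x--> 2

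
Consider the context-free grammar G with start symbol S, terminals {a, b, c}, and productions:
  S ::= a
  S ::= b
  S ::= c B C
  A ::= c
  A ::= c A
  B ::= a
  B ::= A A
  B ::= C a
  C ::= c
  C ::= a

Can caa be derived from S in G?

S ⇒ cBC ⇒ caC ⇒ caa

yes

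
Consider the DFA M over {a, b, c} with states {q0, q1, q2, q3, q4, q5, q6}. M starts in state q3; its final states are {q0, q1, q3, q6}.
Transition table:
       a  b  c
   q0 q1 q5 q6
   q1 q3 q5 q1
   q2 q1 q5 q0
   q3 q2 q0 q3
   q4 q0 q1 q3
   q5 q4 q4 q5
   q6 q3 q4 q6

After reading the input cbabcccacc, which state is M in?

q3

q3 --c--> q3
q3 --b--> q0
q0 --a--> q1
q1 --b--> q5
q5 --c--> q5
q5 --c--> q5
q5 --c--> q5
q5 --a--> q4
q4 --c--> q3
q3 --c--> q3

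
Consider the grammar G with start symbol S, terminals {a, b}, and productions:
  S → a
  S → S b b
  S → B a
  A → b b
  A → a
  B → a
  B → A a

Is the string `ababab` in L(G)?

no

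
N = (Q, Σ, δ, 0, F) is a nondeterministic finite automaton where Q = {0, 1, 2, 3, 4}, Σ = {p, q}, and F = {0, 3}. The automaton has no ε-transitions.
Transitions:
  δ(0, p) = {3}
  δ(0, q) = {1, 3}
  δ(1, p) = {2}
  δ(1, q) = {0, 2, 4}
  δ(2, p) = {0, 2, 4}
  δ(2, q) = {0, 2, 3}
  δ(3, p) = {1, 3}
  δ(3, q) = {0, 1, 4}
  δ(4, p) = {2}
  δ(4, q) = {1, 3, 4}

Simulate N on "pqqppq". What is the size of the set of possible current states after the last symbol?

Start: {0}
read p: {3}
read q: {0, 1, 4}
read q: {0, 1, 2, 3, 4}
read p: {0, 1, 2, 3, 4}
read p: {0, 1, 2, 3, 4}
read q: {0, 1, 2, 3, 4}
Final reachable set {0, 1, 2, 3, 4} has 5 states.

5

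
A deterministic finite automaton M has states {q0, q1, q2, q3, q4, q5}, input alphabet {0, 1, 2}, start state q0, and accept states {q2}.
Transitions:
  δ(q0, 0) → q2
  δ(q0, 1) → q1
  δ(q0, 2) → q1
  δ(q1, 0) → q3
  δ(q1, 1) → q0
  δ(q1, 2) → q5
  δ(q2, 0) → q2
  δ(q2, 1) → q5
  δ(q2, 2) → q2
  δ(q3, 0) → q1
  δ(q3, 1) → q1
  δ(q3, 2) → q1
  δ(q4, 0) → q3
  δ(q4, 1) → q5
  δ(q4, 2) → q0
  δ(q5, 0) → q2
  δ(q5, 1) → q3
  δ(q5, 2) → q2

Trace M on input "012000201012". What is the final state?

q0 --0--> q2
q2 --1--> q5
q5 --2--> q2
q2 --0--> q2
q2 --0--> q2
q2 --0--> q2
q2 --2--> q2
q2 --0--> q2
q2 --1--> q5
q5 --0--> q2
q2 --1--> q5
q5 --2--> q2

q2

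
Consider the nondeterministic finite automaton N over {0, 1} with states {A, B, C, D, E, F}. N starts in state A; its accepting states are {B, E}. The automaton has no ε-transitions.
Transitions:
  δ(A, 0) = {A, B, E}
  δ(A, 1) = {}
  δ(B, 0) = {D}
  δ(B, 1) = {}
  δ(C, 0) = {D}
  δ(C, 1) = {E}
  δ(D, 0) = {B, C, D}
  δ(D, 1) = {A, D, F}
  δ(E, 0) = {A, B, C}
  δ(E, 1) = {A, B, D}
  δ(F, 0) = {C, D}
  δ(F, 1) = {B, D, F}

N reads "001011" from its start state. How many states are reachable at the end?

Start: {A}
read 0: {A, B, E}
read 0: {A, B, C, D, E}
read 1: {A, B, D, E, F}
read 0: {A, B, C, D, E}
read 1: {A, B, D, E, F}
read 1: {A, B, D, F}
Final reachable set {A, B, D, F} has 4 states.

4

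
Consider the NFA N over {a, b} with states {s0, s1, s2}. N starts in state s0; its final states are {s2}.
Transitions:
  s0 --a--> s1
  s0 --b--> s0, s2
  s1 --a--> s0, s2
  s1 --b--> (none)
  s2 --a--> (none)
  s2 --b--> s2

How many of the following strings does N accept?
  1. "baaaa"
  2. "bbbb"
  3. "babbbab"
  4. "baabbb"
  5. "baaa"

3

"baaaa": accepted
"bbbb": accepted
"babbbab": rejected
"baabbb": accepted
"baaa": rejected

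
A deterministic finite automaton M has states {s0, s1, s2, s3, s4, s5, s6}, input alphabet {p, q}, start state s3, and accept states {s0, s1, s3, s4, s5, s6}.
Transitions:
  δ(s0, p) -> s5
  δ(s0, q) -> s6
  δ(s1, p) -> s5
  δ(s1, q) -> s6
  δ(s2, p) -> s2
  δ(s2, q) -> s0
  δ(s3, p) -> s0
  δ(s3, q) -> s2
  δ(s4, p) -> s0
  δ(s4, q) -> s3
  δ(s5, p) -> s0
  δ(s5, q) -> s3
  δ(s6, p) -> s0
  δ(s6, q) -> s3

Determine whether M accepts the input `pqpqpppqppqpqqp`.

s3 --p--> s0
s0 --q--> s6
s6 --p--> s0
s0 --q--> s6
s6 --p--> s0
s0 --p--> s5
s5 --p--> s0
s0 --q--> s6
s6 --p--> s0
s0 --p--> s5
s5 --q--> s3
s3 --p--> s0
s0 --q--> s6
s6 --q--> s3
s3 --p--> s0
End in state s0, which is an accepting state.

accepted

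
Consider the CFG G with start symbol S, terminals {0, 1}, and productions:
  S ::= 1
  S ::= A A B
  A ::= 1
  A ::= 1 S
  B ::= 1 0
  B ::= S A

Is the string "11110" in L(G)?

S ⇒ AAB ⇒ 1SAB ⇒ 11AB ⇒ 111B ⇒ 11110

yes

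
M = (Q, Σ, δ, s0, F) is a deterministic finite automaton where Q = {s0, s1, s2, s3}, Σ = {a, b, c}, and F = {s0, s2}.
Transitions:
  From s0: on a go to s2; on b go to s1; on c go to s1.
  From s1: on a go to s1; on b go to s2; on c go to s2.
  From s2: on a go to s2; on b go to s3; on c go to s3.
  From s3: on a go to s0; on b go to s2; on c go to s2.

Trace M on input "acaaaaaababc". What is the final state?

s0 --a--> s2
s2 --c--> s3
s3 --a--> s0
s0 --a--> s2
s2 --a--> s2
s2 --a--> s2
s2 --a--> s2
s2 --a--> s2
s2 --b--> s3
s3 --a--> s0
s0 --b--> s1
s1 --c--> s2

s2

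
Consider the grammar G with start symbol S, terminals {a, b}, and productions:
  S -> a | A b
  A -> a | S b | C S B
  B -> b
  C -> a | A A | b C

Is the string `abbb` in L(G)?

yes

S ⇒ Ab ⇒ Sbb ⇒ Abbb ⇒ abbb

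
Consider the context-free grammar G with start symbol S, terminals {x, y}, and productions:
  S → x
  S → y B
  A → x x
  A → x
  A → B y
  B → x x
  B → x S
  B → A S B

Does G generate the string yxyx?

no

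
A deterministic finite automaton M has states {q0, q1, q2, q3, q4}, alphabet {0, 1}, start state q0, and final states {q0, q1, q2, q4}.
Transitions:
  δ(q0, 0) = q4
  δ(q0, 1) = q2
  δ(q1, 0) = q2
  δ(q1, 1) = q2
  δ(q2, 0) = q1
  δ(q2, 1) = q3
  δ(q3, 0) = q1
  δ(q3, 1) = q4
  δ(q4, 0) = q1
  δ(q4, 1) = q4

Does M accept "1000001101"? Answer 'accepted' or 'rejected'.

accepted

q0 --1--> q2
q2 --0--> q1
q1 --0--> q2
q2 --0--> q1
q1 --0--> q2
q2 --0--> q1
q1 --1--> q2
q2 --1--> q3
q3 --0--> q1
q1 --1--> q2
End in state q2, which is an accepting state.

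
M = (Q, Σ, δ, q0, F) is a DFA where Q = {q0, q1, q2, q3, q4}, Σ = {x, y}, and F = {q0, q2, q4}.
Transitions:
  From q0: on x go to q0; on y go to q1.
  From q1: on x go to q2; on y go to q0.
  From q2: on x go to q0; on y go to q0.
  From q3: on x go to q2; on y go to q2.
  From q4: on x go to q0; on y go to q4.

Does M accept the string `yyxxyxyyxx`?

accepted

q0 --y--> q1
q1 --y--> q0
q0 --x--> q0
q0 --x--> q0
q0 --y--> q1
q1 --x--> q2
q2 --y--> q0
q0 --y--> q1
q1 --x--> q2
q2 --x--> q0
End in state q0, which is an accepting state.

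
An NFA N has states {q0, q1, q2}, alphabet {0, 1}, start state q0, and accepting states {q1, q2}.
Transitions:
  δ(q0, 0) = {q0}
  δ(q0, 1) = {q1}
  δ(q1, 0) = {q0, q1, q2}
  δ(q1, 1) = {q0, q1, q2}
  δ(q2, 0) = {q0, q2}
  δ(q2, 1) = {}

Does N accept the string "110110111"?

accepted

Start: {q0}
read 1: {q1}
read 1: {q0, q1, q2}
read 0: {q0, q1, q2}
read 1: {q0, q1, q2}
read 1: {q0, q1, q2}
read 0: {q0, q1, q2}
read 1: {q0, q1, q2}
read 1: {q0, q1, q2}
read 1: {q0, q1, q2}
Reachable ∩ accepting = {q1, q2} — nonempty.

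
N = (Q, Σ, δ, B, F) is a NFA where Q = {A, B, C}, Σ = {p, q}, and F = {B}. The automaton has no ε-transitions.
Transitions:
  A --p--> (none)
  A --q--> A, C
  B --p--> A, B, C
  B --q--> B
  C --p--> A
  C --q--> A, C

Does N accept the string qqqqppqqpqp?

Start: {B}
read q: {B}
read q: {B}
read q: {B}
read q: {B}
read p: {A, B, C}
read p: {A, B, C}
read q: {A, B, C}
read q: {A, B, C}
read p: {A, B, C}
read q: {A, B, C}
read p: {A, B, C}
Reachable ∩ accepting = {B} — nonempty.

accepted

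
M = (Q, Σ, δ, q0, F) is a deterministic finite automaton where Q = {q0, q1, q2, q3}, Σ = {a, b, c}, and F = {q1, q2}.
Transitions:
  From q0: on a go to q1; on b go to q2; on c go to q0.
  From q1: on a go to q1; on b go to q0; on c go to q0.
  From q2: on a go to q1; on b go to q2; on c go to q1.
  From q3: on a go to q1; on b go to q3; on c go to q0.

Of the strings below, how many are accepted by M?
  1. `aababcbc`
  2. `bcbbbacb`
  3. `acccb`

`aababcbc`: accepted
`bcbbbacb`: accepted
`acccb`: accepted

3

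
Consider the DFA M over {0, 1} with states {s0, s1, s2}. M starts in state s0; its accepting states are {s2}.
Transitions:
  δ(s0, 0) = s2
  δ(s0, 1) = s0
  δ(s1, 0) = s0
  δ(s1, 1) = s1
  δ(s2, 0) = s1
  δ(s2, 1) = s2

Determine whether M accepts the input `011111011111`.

rejected

s0 --0--> s2
s2 --1--> s2
s2 --1--> s2
s2 --1--> s2
s2 --1--> s2
s2 --1--> s2
s2 --0--> s1
s1 --1--> s1
s1 --1--> s1
s1 --1--> s1
s1 --1--> s1
s1 --1--> s1
End in state s1, which is not an accepting state.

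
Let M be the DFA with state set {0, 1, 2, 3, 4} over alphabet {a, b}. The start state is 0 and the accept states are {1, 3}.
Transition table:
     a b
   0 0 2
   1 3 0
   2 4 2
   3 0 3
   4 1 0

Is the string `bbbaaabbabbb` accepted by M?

rejected

0 --b--> 2
2 --b--> 2
2 --b--> 2
2 --a--> 4
4 --a--> 1
1 --a--> 3
3 --b--> 3
3 --b--> 3
3 --a--> 0
0 --b--> 2
2 --b--> 2
2 --b--> 2
End in state 2, which is not an accepting state.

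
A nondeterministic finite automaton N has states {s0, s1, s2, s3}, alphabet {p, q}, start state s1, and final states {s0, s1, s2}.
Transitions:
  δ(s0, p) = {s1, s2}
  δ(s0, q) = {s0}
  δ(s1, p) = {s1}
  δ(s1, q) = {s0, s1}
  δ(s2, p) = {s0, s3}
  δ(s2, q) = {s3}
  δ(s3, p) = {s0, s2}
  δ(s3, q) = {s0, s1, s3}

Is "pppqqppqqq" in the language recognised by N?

accepted

Start: {s1}
read p: {s1}
read p: {s1}
read p: {s1}
read q: {s0, s1}
read q: {s0, s1}
read p: {s1, s2}
read p: {s0, s1, s3}
read q: {s0, s1, s3}
read q: {s0, s1, s3}
read q: {s0, s1, s3}
Reachable ∩ accepting = {s0, s1} — nonempty.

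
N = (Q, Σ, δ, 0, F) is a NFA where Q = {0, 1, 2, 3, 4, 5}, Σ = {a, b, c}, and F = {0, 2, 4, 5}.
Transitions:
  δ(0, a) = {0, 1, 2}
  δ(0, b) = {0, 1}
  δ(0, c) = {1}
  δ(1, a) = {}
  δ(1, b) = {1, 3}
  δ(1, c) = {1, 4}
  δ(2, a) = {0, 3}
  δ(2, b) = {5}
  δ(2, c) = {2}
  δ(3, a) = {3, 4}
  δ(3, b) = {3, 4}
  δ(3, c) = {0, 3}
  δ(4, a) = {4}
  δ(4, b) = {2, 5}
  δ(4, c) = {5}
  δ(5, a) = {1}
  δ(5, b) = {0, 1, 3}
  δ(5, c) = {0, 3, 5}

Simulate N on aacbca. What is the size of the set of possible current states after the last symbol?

5

Start: {0}
read a: {0, 1, 2}
read a: {0, 1, 2, 3}
read c: {0, 1, 2, 3, 4}
read b: {0, 1, 2, 3, 4, 5}
read c: {0, 1, 2, 3, 4, 5}
read a: {0, 1, 2, 3, 4}
Final reachable set {0, 1, 2, 3, 4} has 5 states.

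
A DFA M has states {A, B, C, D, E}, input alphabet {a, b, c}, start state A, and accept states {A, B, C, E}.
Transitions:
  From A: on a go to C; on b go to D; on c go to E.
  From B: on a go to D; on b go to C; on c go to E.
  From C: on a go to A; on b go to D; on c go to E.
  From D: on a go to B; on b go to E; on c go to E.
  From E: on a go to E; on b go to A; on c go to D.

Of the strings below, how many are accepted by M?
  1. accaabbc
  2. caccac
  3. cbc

accaabbc: accepted
caccac: rejected
cbc: accepted

2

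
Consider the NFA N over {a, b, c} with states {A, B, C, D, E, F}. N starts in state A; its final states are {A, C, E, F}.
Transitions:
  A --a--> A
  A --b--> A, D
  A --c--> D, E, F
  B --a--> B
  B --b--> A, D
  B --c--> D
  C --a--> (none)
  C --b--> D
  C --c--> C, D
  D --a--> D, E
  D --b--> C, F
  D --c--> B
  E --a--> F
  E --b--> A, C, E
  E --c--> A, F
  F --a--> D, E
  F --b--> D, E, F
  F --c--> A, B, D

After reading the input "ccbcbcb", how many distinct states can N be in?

5

Start: {A}
read c: {D, E, F}
read c: {A, B, D, F}
read b: {A, C, D, E, F}
read c: {A, B, C, D, E, F}
read b: {A, C, D, E, F}
read c: {A, B, C, D, E, F}
read b: {A, C, D, E, F}
Final reachable set {A, C, D, E, F} has 5 states.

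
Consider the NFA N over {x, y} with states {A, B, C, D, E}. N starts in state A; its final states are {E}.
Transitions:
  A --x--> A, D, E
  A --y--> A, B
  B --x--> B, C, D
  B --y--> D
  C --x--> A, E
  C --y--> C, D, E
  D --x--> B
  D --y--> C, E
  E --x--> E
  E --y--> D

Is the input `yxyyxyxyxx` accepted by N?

accepted

Start: {A}
read y: {A, B}
read x: {A, B, C, D, E}
read y: {A, B, C, D, E}
read y: {A, B, C, D, E}
read x: {A, B, C, D, E}
read y: {A, B, C, D, E}
read x: {A, B, C, D, E}
read y: {A, B, C, D, E}
read x: {A, B, C, D, E}
read x: {A, B, C, D, E}
Reachable ∩ accepting = {E} — nonempty.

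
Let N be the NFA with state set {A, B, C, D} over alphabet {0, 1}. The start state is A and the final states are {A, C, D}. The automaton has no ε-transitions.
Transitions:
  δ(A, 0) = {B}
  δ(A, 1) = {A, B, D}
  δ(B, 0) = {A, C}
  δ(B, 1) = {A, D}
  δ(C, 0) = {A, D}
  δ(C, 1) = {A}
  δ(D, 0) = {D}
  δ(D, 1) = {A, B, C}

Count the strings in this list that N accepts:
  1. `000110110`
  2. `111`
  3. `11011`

3

`000110110`: accepted
`111`: accepted
`11011`: accepted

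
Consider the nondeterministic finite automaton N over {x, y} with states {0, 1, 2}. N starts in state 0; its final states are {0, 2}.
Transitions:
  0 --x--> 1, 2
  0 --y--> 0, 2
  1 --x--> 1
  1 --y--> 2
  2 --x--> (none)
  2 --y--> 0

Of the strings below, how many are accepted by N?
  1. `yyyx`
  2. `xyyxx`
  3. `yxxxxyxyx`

1

`yyyx`: accepted
`xyyxx`: rejected
`yxxxxyxyx`: rejected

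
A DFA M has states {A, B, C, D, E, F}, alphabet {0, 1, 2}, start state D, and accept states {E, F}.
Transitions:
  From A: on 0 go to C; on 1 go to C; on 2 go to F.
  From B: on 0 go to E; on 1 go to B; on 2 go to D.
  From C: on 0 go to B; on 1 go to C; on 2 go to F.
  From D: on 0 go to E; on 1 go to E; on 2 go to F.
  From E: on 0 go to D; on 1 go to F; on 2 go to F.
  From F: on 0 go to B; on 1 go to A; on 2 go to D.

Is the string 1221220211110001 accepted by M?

accepted

D --1--> E
E --2--> F
F --2--> D
D --1--> E
E --2--> F
F --2--> D
D --0--> E
E --2--> F
F --1--> A
A --1--> C
C --1--> C
C --1--> C
C --0--> B
B --0--> E
E --0--> D
D --1--> E
End in state E, which is an accepting state.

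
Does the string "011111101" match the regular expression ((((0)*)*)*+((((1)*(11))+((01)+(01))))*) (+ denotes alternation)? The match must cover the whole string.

The right alternative ((((1)*(11))+((01)+(01))))* matches 011111101.

yes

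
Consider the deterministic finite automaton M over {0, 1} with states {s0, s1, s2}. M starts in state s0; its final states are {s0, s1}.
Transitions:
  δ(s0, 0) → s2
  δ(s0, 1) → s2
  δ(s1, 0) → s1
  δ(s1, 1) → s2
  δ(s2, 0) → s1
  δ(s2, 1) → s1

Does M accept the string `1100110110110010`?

accepted

s0 --1--> s2
s2 --1--> s1
s1 --0--> s1
s1 --0--> s1
s1 --1--> s2
s2 --1--> s1
s1 --0--> s1
s1 --1--> s2
s2 --1--> s1
s1 --0--> s1
s1 --1--> s2
s2 --1--> s1
s1 --0--> s1
s1 --0--> s1
s1 --1--> s2
s2 --0--> s1
End in state s1, which is an accepting state.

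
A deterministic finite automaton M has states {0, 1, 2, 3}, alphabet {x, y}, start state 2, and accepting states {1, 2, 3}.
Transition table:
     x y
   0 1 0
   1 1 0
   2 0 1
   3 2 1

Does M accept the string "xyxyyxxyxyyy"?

rejected

2 --x--> 0
0 --y--> 0
0 --x--> 1
1 --y--> 0
0 --y--> 0
0 --x--> 1
1 --x--> 1
1 --y--> 0
0 --x--> 1
1 --y--> 0
0 --y--> 0
0 --y--> 0
End in state 0, which is not an accepting state.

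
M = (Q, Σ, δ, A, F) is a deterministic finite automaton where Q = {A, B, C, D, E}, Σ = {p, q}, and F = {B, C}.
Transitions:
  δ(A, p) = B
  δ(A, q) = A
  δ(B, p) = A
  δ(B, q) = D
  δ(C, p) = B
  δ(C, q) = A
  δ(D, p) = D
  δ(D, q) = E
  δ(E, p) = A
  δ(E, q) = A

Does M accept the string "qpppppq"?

rejected

A --q--> A
A --p--> B
B --p--> A
A --p--> B
B --p--> A
A --p--> B
B --q--> D
End in state D, which is not an accepting state.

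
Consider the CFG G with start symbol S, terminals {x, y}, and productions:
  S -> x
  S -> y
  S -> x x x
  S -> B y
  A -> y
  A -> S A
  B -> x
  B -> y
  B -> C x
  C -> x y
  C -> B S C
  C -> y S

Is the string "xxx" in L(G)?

S ⇒ xxx

yes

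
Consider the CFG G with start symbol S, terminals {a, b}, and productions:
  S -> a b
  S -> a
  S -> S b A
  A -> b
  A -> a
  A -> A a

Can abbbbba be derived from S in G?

yes

S ⇒ SbA ⇒ SbAbA ⇒ abbAbA ⇒ abbbbA ⇒ abbbbAa ⇒ abbbbba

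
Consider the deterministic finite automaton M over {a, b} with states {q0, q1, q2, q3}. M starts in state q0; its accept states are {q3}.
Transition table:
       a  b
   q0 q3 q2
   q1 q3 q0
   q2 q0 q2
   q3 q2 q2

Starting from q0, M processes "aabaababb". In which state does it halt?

q0 --a--> q3
q3 --a--> q2
q2 --b--> q2
q2 --a--> q0
q0 --a--> q3
q3 --b--> q2
q2 --a--> q0
q0 --b--> q2
q2 --b--> q2

q2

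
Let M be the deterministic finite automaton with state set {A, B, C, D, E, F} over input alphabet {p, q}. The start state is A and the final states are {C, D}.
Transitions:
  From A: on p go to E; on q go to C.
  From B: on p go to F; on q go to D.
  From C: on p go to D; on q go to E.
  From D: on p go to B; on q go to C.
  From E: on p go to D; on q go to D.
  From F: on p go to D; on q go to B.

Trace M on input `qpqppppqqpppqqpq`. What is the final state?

A --q--> C
C --p--> D
D --q--> C
C --p--> D
D --p--> B
B --p--> F
F --p--> D
D --q--> C
C --q--> E
E --p--> D
D --p--> B
B --p--> F
F --q--> B
B --q--> D
D --p--> B
B --q--> D

D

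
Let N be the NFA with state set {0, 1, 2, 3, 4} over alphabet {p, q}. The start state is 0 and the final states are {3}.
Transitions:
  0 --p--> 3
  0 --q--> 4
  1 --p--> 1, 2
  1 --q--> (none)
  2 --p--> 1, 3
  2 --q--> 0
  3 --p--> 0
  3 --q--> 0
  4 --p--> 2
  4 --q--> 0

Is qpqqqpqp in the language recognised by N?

Start: {0}
read q: {4}
read p: {2}
read q: {0}
read q: {4}
read q: {0}
read p: {3}
read q: {0}
read p: {3}
Reachable ∩ accepting = {3} — nonempty.

accepted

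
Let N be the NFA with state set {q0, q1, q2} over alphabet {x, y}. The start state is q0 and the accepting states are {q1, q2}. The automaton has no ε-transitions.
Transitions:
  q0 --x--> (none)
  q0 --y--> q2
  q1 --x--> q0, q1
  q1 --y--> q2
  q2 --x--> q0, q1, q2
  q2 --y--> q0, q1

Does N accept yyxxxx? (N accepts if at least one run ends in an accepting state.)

Start: {q0}
read y: {q2}
read y: {q0, q1}
read x: {q0, q1}
read x: {q0, q1}
read x: {q0, q1}
read x: {q0, q1}
Reachable ∩ accepting = {q1} — nonempty.

accepted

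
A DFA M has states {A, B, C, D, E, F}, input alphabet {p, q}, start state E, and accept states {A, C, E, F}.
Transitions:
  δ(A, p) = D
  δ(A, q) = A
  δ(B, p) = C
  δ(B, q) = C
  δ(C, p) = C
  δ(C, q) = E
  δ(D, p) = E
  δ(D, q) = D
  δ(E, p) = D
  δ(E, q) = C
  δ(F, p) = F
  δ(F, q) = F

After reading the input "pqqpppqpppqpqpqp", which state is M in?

E --p--> D
D --q--> D
D --q--> D
D --p--> E
E --p--> D
D --p--> E
E --q--> C
C --p--> C
C --p--> C
C --p--> C
C --q--> E
E --p--> D
D --q--> D
D --p--> E
E --q--> C
C --p--> C

C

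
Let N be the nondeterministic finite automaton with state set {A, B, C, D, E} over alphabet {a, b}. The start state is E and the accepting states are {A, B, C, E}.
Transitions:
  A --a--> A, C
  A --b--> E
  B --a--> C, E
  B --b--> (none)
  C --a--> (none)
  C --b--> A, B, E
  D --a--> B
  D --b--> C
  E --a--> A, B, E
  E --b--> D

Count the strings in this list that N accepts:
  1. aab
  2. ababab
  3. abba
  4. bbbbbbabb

aab: accepted
ababab: accepted
abba: accepted
bbbbbbabb: accepted

4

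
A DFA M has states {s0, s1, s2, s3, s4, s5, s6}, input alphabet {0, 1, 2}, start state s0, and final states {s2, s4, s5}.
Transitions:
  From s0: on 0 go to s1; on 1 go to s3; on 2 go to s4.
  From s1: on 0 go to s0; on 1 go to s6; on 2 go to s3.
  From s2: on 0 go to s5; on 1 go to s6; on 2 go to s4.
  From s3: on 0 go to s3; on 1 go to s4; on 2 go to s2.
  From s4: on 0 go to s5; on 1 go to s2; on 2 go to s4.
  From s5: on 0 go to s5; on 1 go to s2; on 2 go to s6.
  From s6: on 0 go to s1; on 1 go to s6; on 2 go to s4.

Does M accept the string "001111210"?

s0 --0--> s1
s1 --0--> s0
s0 --1--> s3
s3 --1--> s4
s4 --1--> s2
s2 --1--> s6
s6 --2--> s4
s4 --1--> s2
s2 --0--> s5
End in state s5, which is an accepting state.

accepted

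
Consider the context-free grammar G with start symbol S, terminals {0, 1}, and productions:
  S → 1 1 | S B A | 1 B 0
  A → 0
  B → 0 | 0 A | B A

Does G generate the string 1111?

no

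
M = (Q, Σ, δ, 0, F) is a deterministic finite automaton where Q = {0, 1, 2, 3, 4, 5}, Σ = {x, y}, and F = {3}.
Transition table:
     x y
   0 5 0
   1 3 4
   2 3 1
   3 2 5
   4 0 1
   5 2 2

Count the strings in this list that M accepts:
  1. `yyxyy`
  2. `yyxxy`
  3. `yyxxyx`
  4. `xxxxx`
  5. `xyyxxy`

2

`yyxyy`: rejected
`yyxxy`: rejected
`yyxxyx`: accepted
`xxxxx`: accepted
`xyyxxy`: rejected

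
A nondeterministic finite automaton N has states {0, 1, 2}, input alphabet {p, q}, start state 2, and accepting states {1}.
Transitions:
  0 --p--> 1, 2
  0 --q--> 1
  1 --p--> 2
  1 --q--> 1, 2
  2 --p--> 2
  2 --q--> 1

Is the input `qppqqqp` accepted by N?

rejected

Start: {2}
read q: {1}
read p: {2}
read p: {2}
read q: {1}
read q: {1, 2}
read q: {1, 2}
read p: {2}
Reachable ∩ accepting = {} — empty.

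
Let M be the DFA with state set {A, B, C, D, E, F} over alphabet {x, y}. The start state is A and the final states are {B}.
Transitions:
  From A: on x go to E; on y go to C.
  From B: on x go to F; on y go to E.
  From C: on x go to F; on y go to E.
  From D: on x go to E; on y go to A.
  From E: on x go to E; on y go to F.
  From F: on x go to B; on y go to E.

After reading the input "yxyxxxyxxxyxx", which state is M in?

A --y--> C
C --x--> F
F --y--> E
E --x--> E
E --x--> E
E --x--> E
E --y--> F
F --x--> B
B --x--> F
F --x--> B
B --y--> E
E --x--> E
E --x--> E

E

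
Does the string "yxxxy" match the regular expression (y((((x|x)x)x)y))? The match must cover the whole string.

yes

Split as y·xxxy: y matches y and ((((x|x)x)x)y) matches xxxy.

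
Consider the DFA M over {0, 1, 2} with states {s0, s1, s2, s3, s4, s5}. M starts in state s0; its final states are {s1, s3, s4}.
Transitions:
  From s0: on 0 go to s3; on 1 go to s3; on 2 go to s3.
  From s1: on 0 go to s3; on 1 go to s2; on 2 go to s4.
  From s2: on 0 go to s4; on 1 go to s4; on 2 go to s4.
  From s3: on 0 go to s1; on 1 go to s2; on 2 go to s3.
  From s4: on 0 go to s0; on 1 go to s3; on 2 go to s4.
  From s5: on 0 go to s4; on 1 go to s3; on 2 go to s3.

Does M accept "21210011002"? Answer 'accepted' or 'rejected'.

s0 --2--> s3
s3 --1--> s2
s2 --2--> s4
s4 --1--> s3
s3 --0--> s1
s1 --0--> s3
s3 --1--> s2
s2 --1--> s4
s4 --0--> s0
s0 --0--> s3
s3 --2--> s3
End in state s3, which is an accepting state.

accepted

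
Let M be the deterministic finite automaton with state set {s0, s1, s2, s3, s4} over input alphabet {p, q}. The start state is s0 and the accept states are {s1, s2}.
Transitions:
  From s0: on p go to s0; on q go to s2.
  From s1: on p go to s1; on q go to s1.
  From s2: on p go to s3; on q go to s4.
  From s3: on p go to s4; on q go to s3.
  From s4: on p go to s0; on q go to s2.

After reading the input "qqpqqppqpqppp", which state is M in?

s0

s0 --q--> s2
s2 --q--> s4
s4 --p--> s0
s0 --q--> s2
s2 --q--> s4
s4 --p--> s0
s0 --p--> s0
s0 --q--> s2
s2 --p--> s3
s3 --q--> s3
s3 --p--> s4
s4 --p--> s0
s0 --p--> s0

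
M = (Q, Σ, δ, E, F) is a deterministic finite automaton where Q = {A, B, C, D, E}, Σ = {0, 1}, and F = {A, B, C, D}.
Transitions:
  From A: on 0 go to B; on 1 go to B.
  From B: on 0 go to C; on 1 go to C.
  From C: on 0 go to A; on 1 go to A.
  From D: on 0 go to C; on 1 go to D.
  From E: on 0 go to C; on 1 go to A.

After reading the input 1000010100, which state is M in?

A

E --1--> A
A --0--> B
B --0--> C
C --0--> A
A --0--> B
B --1--> C
C --0--> A
A --1--> B
B --0--> C
C --0--> A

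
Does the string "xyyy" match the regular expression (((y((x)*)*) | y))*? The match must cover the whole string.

no

xyyy cannot be split into zero or more pieces each matching ((y((x)*)*)|y).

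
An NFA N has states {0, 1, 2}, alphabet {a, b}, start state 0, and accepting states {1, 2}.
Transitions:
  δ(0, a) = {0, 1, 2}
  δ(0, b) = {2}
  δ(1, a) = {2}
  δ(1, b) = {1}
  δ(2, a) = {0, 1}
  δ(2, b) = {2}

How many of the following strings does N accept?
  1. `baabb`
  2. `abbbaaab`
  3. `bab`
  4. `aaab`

`baabb`: accepted
`abbbaaab`: accepted
`bab`: accepted
`aaab`: accepted

4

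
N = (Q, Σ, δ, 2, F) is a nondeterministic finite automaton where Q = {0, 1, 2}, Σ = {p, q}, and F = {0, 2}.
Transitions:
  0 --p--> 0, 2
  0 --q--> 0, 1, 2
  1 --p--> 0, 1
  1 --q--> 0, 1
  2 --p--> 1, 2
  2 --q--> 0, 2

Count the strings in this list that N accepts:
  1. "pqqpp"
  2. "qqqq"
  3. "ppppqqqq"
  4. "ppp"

"pqqpp": accepted
"qqqq": accepted
"ppppqqqq": accepted
"ppp": accepted

4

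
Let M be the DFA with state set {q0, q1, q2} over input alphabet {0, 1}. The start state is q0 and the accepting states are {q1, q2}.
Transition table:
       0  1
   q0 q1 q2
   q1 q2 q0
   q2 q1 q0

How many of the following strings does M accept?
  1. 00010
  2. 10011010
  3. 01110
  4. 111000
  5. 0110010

5

00010: accepted
10011010: accepted
01110: accepted
111000: accepted
0110010: accepted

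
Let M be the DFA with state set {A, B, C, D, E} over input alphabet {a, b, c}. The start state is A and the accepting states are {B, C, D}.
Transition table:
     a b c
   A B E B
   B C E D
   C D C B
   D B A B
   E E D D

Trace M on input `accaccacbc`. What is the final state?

B

A --a--> B
B --c--> D
D --c--> B
B --a--> C
C --c--> B
B --c--> D
D --a--> B
B --c--> D
D --b--> A
A --c--> B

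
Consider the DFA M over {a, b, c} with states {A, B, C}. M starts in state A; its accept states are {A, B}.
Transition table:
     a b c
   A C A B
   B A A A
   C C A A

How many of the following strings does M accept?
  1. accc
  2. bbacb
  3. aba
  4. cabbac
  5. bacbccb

4

accc: accepted
bbacb: accepted
aba: rejected
cabbac: accepted
bacbccb: accepted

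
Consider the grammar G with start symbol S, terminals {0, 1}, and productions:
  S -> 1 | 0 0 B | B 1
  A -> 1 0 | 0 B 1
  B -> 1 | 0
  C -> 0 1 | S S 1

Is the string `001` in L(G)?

S ⇒ 00B ⇒ 001

yes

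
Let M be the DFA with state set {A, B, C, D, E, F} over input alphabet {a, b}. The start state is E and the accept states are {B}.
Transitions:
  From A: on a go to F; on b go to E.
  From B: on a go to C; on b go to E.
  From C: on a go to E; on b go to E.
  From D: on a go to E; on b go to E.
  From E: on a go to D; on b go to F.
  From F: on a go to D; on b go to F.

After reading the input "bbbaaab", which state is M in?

E --b--> F
F --b--> F
F --b--> F
F --a--> D
D --a--> E
E --a--> D
D --b--> E

E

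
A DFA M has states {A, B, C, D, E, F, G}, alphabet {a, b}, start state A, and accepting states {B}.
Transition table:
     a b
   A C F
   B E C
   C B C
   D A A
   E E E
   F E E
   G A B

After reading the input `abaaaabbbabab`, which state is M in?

A --a--> C
C --b--> C
C --a--> B
B --a--> E
E --a--> E
E --a--> E
E --b--> E
E --b--> E
E --b--> E
E --a--> E
E --b--> E
E --a--> E
E --b--> E

E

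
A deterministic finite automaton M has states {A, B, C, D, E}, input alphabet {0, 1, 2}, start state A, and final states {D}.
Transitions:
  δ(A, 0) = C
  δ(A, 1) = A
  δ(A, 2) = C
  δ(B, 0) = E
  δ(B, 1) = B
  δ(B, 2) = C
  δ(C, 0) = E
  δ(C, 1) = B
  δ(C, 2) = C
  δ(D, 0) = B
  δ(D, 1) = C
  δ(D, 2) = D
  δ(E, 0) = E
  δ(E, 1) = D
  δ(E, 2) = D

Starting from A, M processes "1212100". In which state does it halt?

A --1--> A
A --2--> C
C --1--> B
B --2--> C
C --1--> B
B --0--> E
E --0--> E

E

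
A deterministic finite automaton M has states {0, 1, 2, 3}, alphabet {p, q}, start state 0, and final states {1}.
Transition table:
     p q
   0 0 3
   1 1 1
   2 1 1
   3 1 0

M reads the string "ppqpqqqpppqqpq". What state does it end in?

0 --p--> 0
0 --p--> 0
0 --q--> 3
3 --p--> 1
1 --q--> 1
1 --q--> 1
1 --q--> 1
1 --p--> 1
1 --p--> 1
1 --p--> 1
1 --q--> 1
1 --q--> 1
1 --p--> 1
1 --q--> 1

1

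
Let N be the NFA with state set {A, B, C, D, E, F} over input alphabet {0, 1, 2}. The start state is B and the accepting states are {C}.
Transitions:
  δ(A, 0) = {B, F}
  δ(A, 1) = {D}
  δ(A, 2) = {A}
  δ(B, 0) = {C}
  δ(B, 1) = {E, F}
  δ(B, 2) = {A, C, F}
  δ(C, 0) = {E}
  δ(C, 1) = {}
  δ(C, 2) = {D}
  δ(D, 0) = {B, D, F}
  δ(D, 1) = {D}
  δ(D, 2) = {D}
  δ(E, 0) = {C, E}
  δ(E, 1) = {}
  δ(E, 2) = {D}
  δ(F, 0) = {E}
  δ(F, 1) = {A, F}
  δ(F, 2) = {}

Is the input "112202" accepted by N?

accepted

Start: {B}
read 1: {E, F}
read 1: {A, F}
read 2: {A}
read 2: {A}
read 0: {B, F}
read 2: {A, C, F}
Reachable ∩ accepting = {C} — nonempty.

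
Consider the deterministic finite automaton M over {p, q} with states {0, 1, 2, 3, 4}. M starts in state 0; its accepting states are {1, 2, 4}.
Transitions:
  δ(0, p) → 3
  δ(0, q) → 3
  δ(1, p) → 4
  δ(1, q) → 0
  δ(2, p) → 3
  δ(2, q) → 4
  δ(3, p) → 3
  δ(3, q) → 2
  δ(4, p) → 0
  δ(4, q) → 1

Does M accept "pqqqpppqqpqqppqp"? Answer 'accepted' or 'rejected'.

0 --p--> 3
3 --q--> 2
2 --q--> 4
4 --q--> 1
1 --p--> 4
4 --p--> 0
0 --p--> 3
3 --q--> 2
2 --q--> 4
4 --p--> 0
0 --q--> 3
3 --q--> 2
2 --p--> 3
3 --p--> 3
3 --q--> 2
2 --p--> 3
End in state 3, which is not an accepting state.

rejected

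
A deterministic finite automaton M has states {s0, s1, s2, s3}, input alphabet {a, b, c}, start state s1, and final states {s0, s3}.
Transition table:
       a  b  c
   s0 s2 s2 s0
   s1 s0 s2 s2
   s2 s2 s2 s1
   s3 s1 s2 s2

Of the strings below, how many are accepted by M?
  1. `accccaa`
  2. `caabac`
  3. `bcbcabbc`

`accccaa`: rejected
`caabac`: rejected
`bcbcabbc`: rejected

0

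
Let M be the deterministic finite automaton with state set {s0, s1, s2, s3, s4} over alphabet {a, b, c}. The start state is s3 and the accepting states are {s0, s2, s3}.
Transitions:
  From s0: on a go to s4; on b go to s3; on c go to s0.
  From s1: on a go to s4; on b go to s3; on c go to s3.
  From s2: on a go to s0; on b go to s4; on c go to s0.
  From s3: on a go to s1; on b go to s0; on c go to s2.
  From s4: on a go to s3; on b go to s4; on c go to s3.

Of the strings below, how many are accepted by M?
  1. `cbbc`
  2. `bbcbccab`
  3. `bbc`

3

`cbbc`: accepted
`bbcbccab`: accepted
`bbc`: accepted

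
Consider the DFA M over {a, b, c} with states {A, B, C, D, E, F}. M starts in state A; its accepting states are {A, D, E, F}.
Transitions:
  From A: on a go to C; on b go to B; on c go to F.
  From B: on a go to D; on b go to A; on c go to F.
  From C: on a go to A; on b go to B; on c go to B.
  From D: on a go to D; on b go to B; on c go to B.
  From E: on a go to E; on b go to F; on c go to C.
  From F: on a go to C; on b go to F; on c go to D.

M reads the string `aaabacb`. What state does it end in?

A --a--> C
C --a--> A
A --a--> C
C --b--> B
B --a--> D
D --c--> B
B --b--> A

A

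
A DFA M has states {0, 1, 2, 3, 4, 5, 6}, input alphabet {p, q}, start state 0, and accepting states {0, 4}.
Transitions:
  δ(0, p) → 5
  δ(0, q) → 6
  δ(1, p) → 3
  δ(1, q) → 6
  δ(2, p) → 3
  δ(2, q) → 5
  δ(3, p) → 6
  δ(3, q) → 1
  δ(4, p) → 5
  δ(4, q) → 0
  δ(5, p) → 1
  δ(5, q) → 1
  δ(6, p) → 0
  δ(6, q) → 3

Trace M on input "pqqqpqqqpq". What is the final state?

6

0 --p--> 5
5 --q--> 1
1 --q--> 6
6 --q--> 3
3 --p--> 6
6 --q--> 3
3 --q--> 1
1 --q--> 6
6 --p--> 0
0 --q--> 6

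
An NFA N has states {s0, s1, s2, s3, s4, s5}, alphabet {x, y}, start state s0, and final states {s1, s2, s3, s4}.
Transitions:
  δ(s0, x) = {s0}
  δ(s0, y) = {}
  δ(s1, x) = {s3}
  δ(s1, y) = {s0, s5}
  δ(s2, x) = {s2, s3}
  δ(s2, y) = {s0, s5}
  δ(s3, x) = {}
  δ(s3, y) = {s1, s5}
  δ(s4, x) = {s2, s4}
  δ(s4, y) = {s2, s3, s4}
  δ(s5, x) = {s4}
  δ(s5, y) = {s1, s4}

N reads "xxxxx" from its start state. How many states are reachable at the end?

1

Start: {s0}
read x: {s0}
read x: {s0}
read x: {s0}
read x: {s0}
read x: {s0}
Final reachable set {s0} has 1 state.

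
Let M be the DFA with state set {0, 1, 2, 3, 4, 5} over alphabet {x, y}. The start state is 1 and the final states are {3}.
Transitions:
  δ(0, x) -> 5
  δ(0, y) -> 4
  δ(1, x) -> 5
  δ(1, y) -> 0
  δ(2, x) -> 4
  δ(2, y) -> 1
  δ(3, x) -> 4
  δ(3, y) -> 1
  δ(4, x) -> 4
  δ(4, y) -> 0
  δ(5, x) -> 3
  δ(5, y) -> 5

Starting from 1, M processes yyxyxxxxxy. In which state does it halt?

0

1 --y--> 0
0 --y--> 4
4 --x--> 4
4 --y--> 0
0 --x--> 5
5 --x--> 3
3 --x--> 4
4 --x--> 4
4 --x--> 4
4 --y--> 0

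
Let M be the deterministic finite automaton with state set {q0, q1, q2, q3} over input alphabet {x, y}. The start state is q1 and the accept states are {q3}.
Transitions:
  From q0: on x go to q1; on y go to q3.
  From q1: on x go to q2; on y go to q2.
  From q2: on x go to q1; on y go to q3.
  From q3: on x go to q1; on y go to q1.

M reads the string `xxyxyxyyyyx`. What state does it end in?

q1 --x--> q2
q2 --x--> q1
q1 --y--> q2
q2 --x--> q1
q1 --y--> q2
q2 --x--> q1
q1 --y--> q2
q2 --y--> q3
q3 --y--> q1
q1 --y--> q2
q2 --x--> q1

q1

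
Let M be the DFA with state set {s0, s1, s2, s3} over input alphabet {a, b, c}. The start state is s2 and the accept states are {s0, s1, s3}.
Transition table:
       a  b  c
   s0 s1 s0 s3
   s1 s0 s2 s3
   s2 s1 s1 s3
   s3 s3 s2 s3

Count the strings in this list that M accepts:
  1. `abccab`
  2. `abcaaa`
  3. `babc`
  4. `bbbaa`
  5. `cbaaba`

4

`abccab`: rejected
`abcaaa`: accepted
`babc`: accepted
`bbbaa`: accepted
`cbaaba`: accepted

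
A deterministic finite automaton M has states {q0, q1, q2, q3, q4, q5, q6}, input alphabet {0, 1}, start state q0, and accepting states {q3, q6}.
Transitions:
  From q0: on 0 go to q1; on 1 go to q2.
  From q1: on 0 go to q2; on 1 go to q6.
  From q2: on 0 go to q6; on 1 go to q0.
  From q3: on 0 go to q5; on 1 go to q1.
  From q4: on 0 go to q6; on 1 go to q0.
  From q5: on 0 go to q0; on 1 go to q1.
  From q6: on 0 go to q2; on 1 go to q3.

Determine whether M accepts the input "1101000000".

accepted

q0 --1--> q2
q2 --1--> q0
q0 --0--> q1
q1 --1--> q6
q6 --0--> q2
q2 --0--> q6
q6 --0--> q2
q2 --0--> q6
q6 --0--> q2
q2 --0--> q6
End in state q6, which is an accepting state.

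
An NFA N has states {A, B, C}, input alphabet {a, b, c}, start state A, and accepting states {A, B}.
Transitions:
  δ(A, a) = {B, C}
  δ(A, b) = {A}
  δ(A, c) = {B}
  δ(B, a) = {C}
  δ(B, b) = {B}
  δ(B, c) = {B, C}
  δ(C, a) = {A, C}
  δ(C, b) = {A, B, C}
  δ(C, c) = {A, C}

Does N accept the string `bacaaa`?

accepted

Start: {A}
read b: {A}
read a: {B, C}
read c: {A, B, C}
read a: {A, B, C}
read a: {A, B, C}
read a: {A, B, C}
Reachable ∩ accepting = {A, B} — nonempty.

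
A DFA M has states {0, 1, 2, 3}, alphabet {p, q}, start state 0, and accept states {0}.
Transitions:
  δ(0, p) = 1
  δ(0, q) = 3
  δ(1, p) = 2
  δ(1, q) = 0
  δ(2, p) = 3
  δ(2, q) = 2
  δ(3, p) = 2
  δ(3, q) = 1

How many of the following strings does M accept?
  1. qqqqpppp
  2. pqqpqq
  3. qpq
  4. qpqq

qqqqpppp: rejected
pqqpqq: rejected
qpq: rejected
qpqq: rejected

0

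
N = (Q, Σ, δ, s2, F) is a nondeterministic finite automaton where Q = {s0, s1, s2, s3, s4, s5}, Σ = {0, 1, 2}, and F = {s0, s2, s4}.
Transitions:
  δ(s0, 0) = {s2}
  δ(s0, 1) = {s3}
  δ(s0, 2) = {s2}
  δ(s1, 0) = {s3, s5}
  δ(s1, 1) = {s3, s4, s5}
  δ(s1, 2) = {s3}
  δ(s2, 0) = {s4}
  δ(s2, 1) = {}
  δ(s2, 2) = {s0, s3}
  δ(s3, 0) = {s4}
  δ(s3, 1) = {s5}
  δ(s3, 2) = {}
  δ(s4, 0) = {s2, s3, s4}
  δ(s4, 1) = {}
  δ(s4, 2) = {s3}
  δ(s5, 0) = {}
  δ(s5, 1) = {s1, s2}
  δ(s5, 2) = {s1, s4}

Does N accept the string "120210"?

rejected

Start: {s2}
read 1: {}
The reachable set is empty and stays empty for the remaining 5 symbols.
Reachable ∩ accepting = {} — empty.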